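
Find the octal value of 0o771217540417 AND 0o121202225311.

0o121202000011

AND each oct digit independently (no carries):
  7&1=1, 7&2=2, 1&1=1, 2&2=2, 1&0=0, 7&2=2, 5&2=0, 4&2=0, 0&5=0, 4&3=0, 1&1=1, 7&1=1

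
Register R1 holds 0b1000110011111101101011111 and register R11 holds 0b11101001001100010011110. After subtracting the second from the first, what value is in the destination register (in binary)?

0b101001010110001011000001

Subtract column by column in base 2:
  1-0 → 1
  1-1 → 0
  1-1 → 0
  1-1 → 0
  1-1 → 0
  0-0 → 0
  1-0 → 1
  0-1 → 1 (borrow)
  1-0-1 → 0
  1-0 → 1
  0-0 → 0
  1-1 → 0
  1-1 → 0
  1-0 → 1
  1-0 → 1
  1-1 → 0
  1-0 → 1
  0-0 → 0
  0-1 → 1 (borrow)
  1-0-1 → 0
  1-1 → 0
  0-1 → 1 (borrow)
  0-1-1 → 0 (borrow)
  0-0-1 → 1 (borrow)
  1-0-1 → 0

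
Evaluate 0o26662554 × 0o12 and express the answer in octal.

Multiply each base-8 digit by 10, carrying:
  4×10 = 40 → write 0 carry 5
  5×10+5 = 55 → write 7 carry 6
  5×10+6 = 56 → write 0 carry 7
  2×10+7 = 27 → write 3 carry 3
  6×10+3 = 63 → write 7 carry 7
  6×10+7 = 67 → write 3 carry 8
  6×10+8 = 68 → write 4 carry 8
  2×10+8 = 28 → write 4 carry 3
  remaining carry: 3

0o344373070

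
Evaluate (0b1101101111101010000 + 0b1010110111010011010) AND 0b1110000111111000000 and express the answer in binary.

Add column by column in base 2, right to left:
  0+0 = 0
  0+1 = 1
  0+0 = 0
  0+1 = 1
  1+1 = 0 carry 1
  0+0+1 = 1
  1+0 = 1
  0+1 = 1
  1+0 = 1
  1+1 = 0 carry 1
  1+1+1 = 1 carry 1
  1+1+1 = 1 carry 1
  1+0+1 = 0 carry 1
  0+1+1 = 0 carry 1
  1+1+1 = 1 carry 1
  1+0+1 = 0 carry 1
  0+1+1 = 0 carry 1
  1+0+1 = 0 carry 1
  1+1+1 = 1 carry 1
  final carry 1
Sum = 0b11000100110111101010; now AND with 0b1110000111111000000:
  11000100110111101010
& 01110000111111000000
= 01000000110111000000

0b1000000110111000000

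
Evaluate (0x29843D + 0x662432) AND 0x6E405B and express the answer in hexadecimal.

0xE004B

Add column by column in base 16, right to left:
  D+2 = F
  3+3 = 6
  4+4 = 8
  8+2 = A
  9+6 = F
  2+6 = 8
Sum = 0x8FA86F; now AND with 0x6E405B:
  8&6=0, F&E=E, A&4=0, 8&0=0, 6&5=4, F&B=B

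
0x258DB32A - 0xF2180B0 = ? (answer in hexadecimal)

Subtract column by column in base 16:
  A-0 → A
  2-B → 7 (borrow)
  3-0-1 → 2
  B-8 → 3
  D-1 → C
  8-2 → 6
  5-F → 6 (borrow)
  2-0-1 → 1

0x166C327A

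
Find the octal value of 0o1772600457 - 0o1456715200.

0o313663257

Subtract column by column in base 8:
  7-0 → 7
  5-0 → 5
  4-2 → 2
  0-5 → 3 (borrow)
  0-1-1 → 6 (borrow)
  6-7-1 → 6 (borrow)
  2-6-1 → 3 (borrow)
  7-5-1 → 1
  7-4 → 3
  1-1 → 0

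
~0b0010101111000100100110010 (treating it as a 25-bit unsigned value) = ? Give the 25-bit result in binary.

0b1101010000111011011001101

Invert each bit: 0010101111000100100110010 → 1101010000111011011001101.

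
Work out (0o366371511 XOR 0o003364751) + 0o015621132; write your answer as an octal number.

0o402636372

First 0o366371511 XOR 0o003364751 = 0o365015240.
Add column by column in base 8, right to left:
  0+2 = 2
  4+3 = 7
  2+1 = 3
  5+1 = 6
  1+2 = 3
  0+6 = 6
  5+5 = 2 carry 1
  6+1+1 = 0 carry 1
  3+0+1 = 4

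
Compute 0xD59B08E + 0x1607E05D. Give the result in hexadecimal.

0x236190EB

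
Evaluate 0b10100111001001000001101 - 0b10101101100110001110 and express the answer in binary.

0b10010001011100001111111

Subtract column by column in base 2:
  1-0 → 1
  0-1 → 1 (borrow)
  1-1-1 → 1 (borrow)
  1-1-1 → 1 (borrow)
  0-0-1 → 1 (borrow)
  0-0-1 → 1 (borrow)
  0-0-1 → 1 (borrow)
  0-1-1 → 0 (borrow)
  0-1-1 → 0 (borrow)
  1-0-1 → 0
  0-0 → 0
  0-1 → 1 (borrow)
  1-1-1 → 1 (borrow)
  0-0-1 → 1 (borrow)
  0-1-1 → 0 (borrow)
  1-1-1 → 1 (borrow)
  1-0-1 → 0
  1-1 → 0
  0-0 → 0
  0-1 → 1 (borrow)
  1-0-1 → 0
  0-0 → 0
  1-0 → 1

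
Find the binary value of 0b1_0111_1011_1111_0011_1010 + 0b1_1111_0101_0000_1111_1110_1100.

0b10000011001100111100100110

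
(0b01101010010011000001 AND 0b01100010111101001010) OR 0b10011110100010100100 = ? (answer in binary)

0b11111110110011100100

0b01101010010011000001 AND 0b01100010111101001010 = 0b01100010010001000000.
Then OR with 0b10011110100010100100.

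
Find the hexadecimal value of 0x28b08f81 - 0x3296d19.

0x25872268

Subtract column by column in base 16:
  1-9 → 8 (borrow)
  8-1-1 → 6
  f-d → 2
  8-6 → 2
  0-9 → 7 (borrow)
  b-2-1 → 8
  8-3 → 5
  2-0 → 2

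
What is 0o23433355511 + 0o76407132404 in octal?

0o122042510115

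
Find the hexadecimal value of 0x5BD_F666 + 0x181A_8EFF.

Add column by column in base 16, right to left:
  6+F = 5 carry 1
  6+F+1 = 6 carry 1
  6+E+1 = 5 carry 1
  F+8+1 = 8 carry 1
  D+A+1 = 8 carry 1
  B+1+1 = D
  5+8 = D
  0+1 = 1

0x1DD88565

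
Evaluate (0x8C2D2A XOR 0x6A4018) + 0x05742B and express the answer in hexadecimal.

0xEBE15D

First 0x8C2D2A XOR 0x6A4018 = 0xE66D32.
Add column by column in base 16, right to left:
  2+B = D
  3+2 = 5
  D+4 = 1 carry 1
  6+7+1 = E
  6+5 = B
  E+0 = E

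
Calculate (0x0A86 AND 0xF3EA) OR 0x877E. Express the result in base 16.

0x0A86 AND 0xF3EA = 0x0282.
Then OR with 0x877E.

0x87FE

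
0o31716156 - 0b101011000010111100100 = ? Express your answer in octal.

0o24413212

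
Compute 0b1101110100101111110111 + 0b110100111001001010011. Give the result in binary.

Add column by column in base 2, right to left:
  1+1 = 0 carry 1
  1+1+1 = 1 carry 1
  1+0+1 = 0 carry 1
  0+0+1 = 1
  1+1 = 0 carry 1
  1+0+1 = 0 carry 1
  1+1+1 = 1 carry 1
  1+0+1 = 0 carry 1
  1+0+1 = 0 carry 1
  1+1+1 = 1 carry 1
  0+0+1 = 1
  1+0 = 1
  0+1 = 1
  0+1 = 1
  1+1 = 0 carry 1
  0+0+1 = 1
  1+0 = 1
  1+1 = 0 carry 1
  1+0+1 = 0 carry 1
  0+1+1 = 0 carry 1
  1+1+1 = 1 carry 1
  1+0+1 = 0 carry 1
  final carry 1

0b10100011011111001001010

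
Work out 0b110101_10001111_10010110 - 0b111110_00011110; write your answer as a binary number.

Subtract column by column in base 2:
  0-0 → 0
  1-1 → 0
  1-1 → 0
  0-1 → 1 (borrow)
  1-1-1 → 1 (borrow)
  0-0-1 → 1 (borrow)
  0-0-1 → 1 (borrow)
  1-0-1 → 0
  1-0 → 1
  1-1 → 0
  1-1 → 0
  1-1 → 0
  0-1 → 1 (borrow)
  0-1-1 → 0 (borrow)
  0-0-1 → 1 (borrow)
  1-0-1 → 0
  1-0 → 1
  0-0 → 0
  1-0 → 1
  0-0 → 0
  1-0 → 1
  1-0 → 1

0b1101010101000101111000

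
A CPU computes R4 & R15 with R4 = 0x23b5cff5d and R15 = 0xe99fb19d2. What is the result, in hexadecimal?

AND each hex digit independently (no carries):
  2&e=2, 3&9=1, b&9=9, 5&f=5, c&b=8, f&1=1, f&9=9, 5&d=5, d&2=0

0x219581950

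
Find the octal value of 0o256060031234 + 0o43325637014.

0o321405670250

Add column by column in base 8, right to left:
  4+4 = 0 carry 1
  3+1+1 = 5
  2+0 = 2
  1+7 = 0 carry 1
  3+3+1 = 7
  0+6 = 6
  0+5 = 5
  6+2 = 0 carry 1
  0+3+1 = 4
  6+3 = 1 carry 1
  5+4+1 = 2 carry 1
  2+0+1 = 3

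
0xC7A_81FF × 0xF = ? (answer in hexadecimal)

0xBB2D9DF1

Multiply each base-16 digit by 15, carrying:
  F×15 = 225 → write 1 carry 14
  F×15+14 = 239 → write F carry 14
  1×15+14 = 29 → write D carry 1
  8×15+1 = 121 → write 9 carry 7
  A×15+7 = 157 → write D carry 9
  7×15+9 = 114 → write 2 carry 7
  C×15+7 = 187 → write B carry 11
  remaining carry: B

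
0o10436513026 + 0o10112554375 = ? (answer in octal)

Add column by column in base 8, right to left:
  6+5 = 3 carry 1
  2+7+1 = 2 carry 1
  0+3+1 = 4
  3+4 = 7
  1+5 = 6
  5+5 = 2 carry 1
  6+2+1 = 1 carry 1
  3+1+1 = 5
  4+1 = 5
  0+0 = 0
  1+1 = 2

0o20551267423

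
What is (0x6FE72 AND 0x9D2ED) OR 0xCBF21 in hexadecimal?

0x6FE72 AND 0x9D2ED = 0x0D260.
Then OR with 0xCBF21.

0xCFF61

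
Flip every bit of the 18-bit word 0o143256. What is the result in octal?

0o634521

Each oct digit d becomes 7−d:
  1→6, 4→3, 3→4, 2→5, 5→2, 6→1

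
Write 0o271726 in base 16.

0x173d6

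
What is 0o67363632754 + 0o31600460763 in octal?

0o121164313737

Add column by column in base 8, right to left:
  4+3 = 7
  5+6 = 3 carry 1
  7+7+1 = 7 carry 1
  2+0+1 = 3
  3+6 = 1 carry 1
  6+4+1 = 3 carry 1
  3+0+1 = 4
  6+0 = 6
  3+6 = 1 carry 1
  7+1+1 = 1 carry 1
  6+3+1 = 2 carry 1
  final carry 1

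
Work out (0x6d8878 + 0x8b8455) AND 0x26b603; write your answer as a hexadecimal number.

0x200401

Add column by column in base 16, right to left:
  8+5 = d
  7+5 = c
  8+4 = c
  8+8 = 0 carry 1
  d+b+1 = 9 carry 1
  6+8+1 = f
Sum = 0xf90ccd; now AND with 0x26b603:
  f&2=2, 9&6=0, 0&b=0, c&6=4, c&0=0, d&3=1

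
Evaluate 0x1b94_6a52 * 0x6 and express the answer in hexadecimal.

Multiply each base-16 digit by 6, carrying:
  2×6 = 12 → write c
  5×6 = 30 → write e carry 1
  a×6+1 = 61 → write d carry 3
  6×6+3 = 39 → write 7 carry 2
  4×6+2 = 26 → write a carry 1
  9×6+1 = 55 → write 7 carry 3
  b×6+3 = 69 → write 5 carry 4
  1×6+4 = 10 → write a

0xa57a7dec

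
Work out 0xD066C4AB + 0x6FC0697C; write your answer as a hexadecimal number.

Add column by column in base 16, right to left:
  B+C = 7 carry 1
  A+7+1 = 2 carry 1
  4+9+1 = E
  C+6 = 2 carry 1
  6+0+1 = 7
  6+C = 2 carry 1
  0+F+1 = 0 carry 1
  D+6+1 = 4 carry 1
  final carry 1

0x140272E27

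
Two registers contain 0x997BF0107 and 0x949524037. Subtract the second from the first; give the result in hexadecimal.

0x4E6CC0D0

Subtract column by column in base 16:
  7-7 → 0
  0-3 → D (borrow)
  1-0-1 → 0
  0-4 → C (borrow)
  F-2-1 → C
  B-5 → 6
  7-9 → E (borrow)
  9-4-1 → 4
  9-9 → 0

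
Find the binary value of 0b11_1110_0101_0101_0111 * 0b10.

0b1111100101010101110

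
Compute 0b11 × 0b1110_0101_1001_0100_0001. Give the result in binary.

0b1010110000101111000011

Multiply each base-2 digit by 3, carrying:
  1×3 = 3 → write 1 carry 1
  0×3+1 = 1 → write 1
  0×3 = 0 → write 0
  0×3 = 0 → write 0
  0×3 = 0 → write 0
  0×3 = 0 → write 0
  1×3 = 3 → write 1 carry 1
  0×3+1 = 1 → write 1
  1×3 = 3 → write 1 carry 1
  0×3+1 = 1 → write 1
  0×3 = 0 → write 0
  1×3 = 3 → write 1 carry 1
  1×3+1 = 4 → write 0 carry 2
  0×3+2 = 2 → write 0 carry 1
  1×3+1 = 4 → write 0 carry 2
  0×3+2 = 2 → write 0 carry 1
  0×3+1 = 1 → write 1
  1×3 = 3 → write 1 carry 1
  1×3+1 = 4 → write 0 carry 2
  1×3+2 = 5 → write 1 carry 2
  remaining carry: 10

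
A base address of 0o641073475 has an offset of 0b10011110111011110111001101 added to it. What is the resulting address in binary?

0b1001000000000011010100001010

0o641073475 = 0b110100001000111011100111101 in binary.
Add column by column in base 2, right to left:
  1+1 = 0 carry 1
  0+0+1 = 1
  1+1 = 0 carry 1
  1+1+1 = 1 carry 1
  1+0+1 = 0 carry 1
  1+0+1 = 0 carry 1
  0+1+1 = 0 carry 1
  0+1+1 = 0 carry 1
  1+1+1 = 1 carry 1
  1+0+1 = 0 carry 1
  1+1+1 = 1 carry 1
  0+1+1 = 0 carry 1
  1+1+1 = 1 carry 1
  1+1+1 = 1 carry 1
  1+0+1 = 0 carry 1
  0+1+1 = 0 carry 1
  0+1+1 = 0 carry 1
  0+1+1 = 0 carry 1
  1+0+1 = 0 carry 1
  0+1+1 = 0 carry 1
  0+1+1 = 0 carry 1
  0+1+1 = 0 carry 1
  0+1+1 = 0 carry 1
  1+0+1 = 0 carry 1
  0+0+1 = 1
  1+1 = 0 carry 1
  1+0+1 = 0 carry 1
  final carry 1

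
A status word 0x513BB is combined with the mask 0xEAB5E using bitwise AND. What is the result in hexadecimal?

0x4031A

AND each hex digit independently (no carries):
  5&E=4, 1&A=0, 3&B=3, B&5=1, B&E=A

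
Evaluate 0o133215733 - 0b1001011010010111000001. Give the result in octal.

0b1001011010010111000001 = 0o11322701 in octal.
Subtract column by column in base 8:
  3-1 → 2
  3-0 → 3
  7-7 → 0
  5-2 → 3
  1-2 → 7 (borrow)
  2-3-1 → 6 (borrow)
  3-1-1 → 1
  3-1 → 2
  1-0 → 1

0o121673032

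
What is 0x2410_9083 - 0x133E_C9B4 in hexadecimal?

Subtract column by column in base 16:
  3-4 → F (borrow)
  8-B-1 → C (borrow)
  0-9-1 → 6 (borrow)
  9-C-1 → C (borrow)
  0-E-1 → 1 (borrow)
  1-3-1 → D (borrow)
  4-3-1 → 0
  2-1 → 1

0x10D1C6CF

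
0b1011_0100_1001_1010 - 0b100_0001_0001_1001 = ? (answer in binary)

Subtract column by column in base 2:
  0-1 → 1 (borrow)
  1-0-1 → 0
  0-0 → 0
  1-1 → 0
  1-1 → 0
  0-0 → 0
  0-0 → 0
  1-0 → 1
  0-1 → 1 (borrow)
  0-0-1 → 1 (borrow)
  1-0-1 → 0
  0-0 → 0
  1-0 → 1
  1-0 → 1
  0-1 → 1 (borrow)
  1-0-1 → 0

0b111001110000001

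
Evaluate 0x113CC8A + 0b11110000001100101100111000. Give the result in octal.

0o465113702

0x113CC8A = 0o104746212 in octal.
0b11110000001100101100111000 = 0o360145470 in octal.
Add column by column in base 8, right to left:
  2+0 = 2
  1+7 = 0 carry 1
  2+4+1 = 7
  6+5 = 3 carry 1
  4+4+1 = 1 carry 1
  7+1+1 = 1 carry 1
  4+0+1 = 5
  0+6 = 6
  1+3 = 4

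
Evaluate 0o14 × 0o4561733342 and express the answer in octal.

Multiply each base-8 digit by 12, carrying:
  2×12 = 24 → write 0 carry 3
  4×12+3 = 51 → write 3 carry 6
  3×12+6 = 42 → write 2 carry 5
  3×12+5 = 41 → write 1 carry 5
  3×12+5 = 41 → write 1 carry 5
  7×12+5 = 89 → write 1 carry 11
  1×12+11 = 23 → write 7 carry 2
  6×12+2 = 74 → write 2 carry 9
  5×12+9 = 69 → write 5 carry 8
  4×12+8 = 56 → write 0 carry 7
  remaining carry: 7

0o70527111230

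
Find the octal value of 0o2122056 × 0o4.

Multiply each base-8 digit by 4, carrying:
  6×4 = 24 → write 0 carry 3
  5×4+3 = 23 → write 7 carry 2
  0×4+2 = 2 → write 2
  2×4 = 8 → write 0 carry 1
  2×4+1 = 9 → write 1 carry 1
  1×4+1 = 5 → write 5
  2×4 = 8 → write 0 carry 1
  remaining carry: 1

0o10510270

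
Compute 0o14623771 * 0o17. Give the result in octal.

0o277653627

Multiply each base-8 digit by 15, carrying:
  1×15 = 15 → write 7 carry 1
  7×15+1 = 106 → write 2 carry 13
  7×15+13 = 118 → write 6 carry 14
  3×15+14 = 59 → write 3 carry 7
  2×15+7 = 37 → write 5 carry 4
  6×15+4 = 94 → write 6 carry 11
  4×15+11 = 71 → write 7 carry 8
  1×15+8 = 23 → write 7 carry 2
  remaining carry: 2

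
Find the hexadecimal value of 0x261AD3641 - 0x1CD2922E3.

Subtract column by column in base 16:
  1-3 → E (borrow)
  4-E-1 → 5 (borrow)
  6-2-1 → 3
  3-2 → 1
  D-9 → 4
  A-2 → 8
  1-D → 4 (borrow)
  6-C-1 → 9 (borrow)
  2-1-1 → 0

0x9484135E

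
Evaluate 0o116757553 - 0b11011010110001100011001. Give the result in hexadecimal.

0xce7c52

0o116757553 = 0x13bdf6b in hexadecimal.
0b11011010110001100011001 = 0x6d6319 in hexadecimal.
Subtract column by column in base 16:
  b-9 → 2
  6-1 → 5
  f-3 → c
  d-6 → 7
  b-d → e (borrow)
  3-6-1 → c (borrow)
  1-0-1 → 0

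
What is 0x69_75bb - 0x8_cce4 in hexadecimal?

0x60a8d7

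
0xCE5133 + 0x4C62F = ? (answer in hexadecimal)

Add column by column in base 16, right to left:
  3+F = 2 carry 1
  3+2+1 = 6
  1+6 = 7
  5+C = 1 carry 1
  E+4+1 = 3 carry 1
  C+0+1 = D

0xD31762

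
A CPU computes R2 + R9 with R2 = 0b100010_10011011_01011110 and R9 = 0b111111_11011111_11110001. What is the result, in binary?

0b11000100111101101001111

Add column by column in base 2, right to left:
  0+1 = 1
  1+0 = 1
  1+0 = 1
  1+0 = 1
  1+1 = 0 carry 1
  0+1+1 = 0 carry 1
  1+1+1 = 1 carry 1
  0+1+1 = 0 carry 1
  1+1+1 = 1 carry 1
  1+1+1 = 1 carry 1
  0+1+1 = 0 carry 1
  1+1+1 = 1 carry 1
  1+1+1 = 1 carry 1
  0+0+1 = 1
  0+1 = 1
  1+1 = 0 carry 1
  0+1+1 = 0 carry 1
  1+1+1 = 1 carry 1
  0+1+1 = 0 carry 1
  0+1+1 = 0 carry 1
  0+1+1 = 0 carry 1
  1+1+1 = 1 carry 1
  final carry 1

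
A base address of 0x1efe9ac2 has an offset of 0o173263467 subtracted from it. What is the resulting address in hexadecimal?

0o173263467 = 0x1ed6737 in hexadecimal.
Subtract column by column in base 16:
  2-7 → b (borrow)
  c-3-1 → 8
  a-7 → 3
  9-6 → 3
  e-d → 1
  f-e → 1
  e-1 → d
  1-0 → 1

0x1d11338b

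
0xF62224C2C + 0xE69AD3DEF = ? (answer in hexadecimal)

0x1DCBCF8A1B

Add column by column in base 16, right to left:
  C+F = B carry 1
  2+E+1 = 1 carry 1
  C+D+1 = A carry 1
  4+3+1 = 8
  2+D = F
  2+A = C
  2+9 = B
  6+6 = C
  F+E = D carry 1
  final carry 1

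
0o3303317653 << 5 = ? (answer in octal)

0o154154772540

5 bits is not a whole number of base-8 digits; in binary: 11011000011011001111110101011 << 5 = 1101100001101100111111010101100000.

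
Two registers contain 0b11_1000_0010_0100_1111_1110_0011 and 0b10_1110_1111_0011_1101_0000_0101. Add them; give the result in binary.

0b110011100011000110011101000

Add column by column in base 2, right to left:
  1+1 = 0 carry 1
  1+0+1 = 0 carry 1
  0+1+1 = 0 carry 1
  0+0+1 = 1
  0+0 = 0
  1+0 = 1
  1+0 = 1
  1+0 = 1
  1+1 = 0 carry 1
  1+0+1 = 0 carry 1
  1+1+1 = 1 carry 1
  1+1+1 = 1 carry 1
  0+1+1 = 0 carry 1
  0+1+1 = 0 carry 1
  1+0+1 = 0 carry 1
  0+0+1 = 1
  0+1 = 1
  1+1 = 0 carry 1
  0+1+1 = 0 carry 1
  0+1+1 = 0 carry 1
  0+0+1 = 1
  0+1 = 1
  0+1 = 1
  1+1 = 0 carry 1
  1+0+1 = 0 carry 1
  1+1+1 = 1 carry 1
  final carry 1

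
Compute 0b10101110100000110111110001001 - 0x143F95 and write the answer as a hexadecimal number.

0b10101110100000110111110001001 = 0x15D06F89 in hexadecimal.
Subtract column by column in base 16:
  9-5 → 4
  8-9 → F (borrow)
  F-F-1 → F (borrow)
  6-3-1 → 2
  0-4 → C (borrow)
  D-1-1 → B
  5-0 → 5
  1-0 → 1

0x15BC2FF4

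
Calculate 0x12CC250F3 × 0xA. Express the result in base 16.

0xBBF97297E

Multiply each base-16 digit by 10, carrying:
  3×10 = 30 → write E carry 1
  F×10+1 = 151 → write 7 carry 9
  0×10+9 = 9 → write 9
  5×10 = 50 → write 2 carry 3
  2×10+3 = 23 → write 7 carry 1
  C×10+1 = 121 → write 9 carry 7
  C×10+7 = 127 → write F carry 7
  2×10+7 = 27 → write B carry 1
  1×10+1 = 11 → write B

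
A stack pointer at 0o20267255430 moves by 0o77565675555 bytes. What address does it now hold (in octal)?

0o120055153205

Add column by column in base 8, right to left:
  0+5 = 5
  3+5 = 0 carry 1
  4+5+1 = 2 carry 1
  5+5+1 = 3 carry 1
  5+7+1 = 5 carry 1
  2+6+1 = 1 carry 1
  7+5+1 = 5 carry 1
  6+6+1 = 5 carry 1
  2+5+1 = 0 carry 1
  0+7+1 = 0 carry 1
  2+7+1 = 2 carry 1
  final carry 1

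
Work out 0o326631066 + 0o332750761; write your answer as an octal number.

0o661602047

Add column by column in base 8, right to left:
  6+1 = 7
  6+6 = 4 carry 1
  0+7+1 = 0 carry 1
  1+0+1 = 2
  3+5 = 0 carry 1
  6+7+1 = 6 carry 1
  6+2+1 = 1 carry 1
  2+3+1 = 6
  3+3 = 6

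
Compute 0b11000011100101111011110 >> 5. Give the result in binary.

Right shift by 5: drop the 5 least-significant bits.

0b110000111001011110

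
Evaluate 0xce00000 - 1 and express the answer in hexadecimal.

The trailing 5 digits are 0, so subtracting 1 borrows through: they become F and the next digit up decrements.

0xcdfffff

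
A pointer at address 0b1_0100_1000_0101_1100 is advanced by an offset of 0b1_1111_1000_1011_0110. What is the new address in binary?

0b110100000100010010

Add column by column in base 2, right to left:
  0+0 = 0
  0+1 = 1
  1+1 = 0 carry 1
  1+0+1 = 0 carry 1
  1+1+1 = 1 carry 1
  0+1+1 = 0 carry 1
  1+0+1 = 0 carry 1
  0+1+1 = 0 carry 1
  0+0+1 = 1
  0+0 = 0
  0+0 = 0
  1+1 = 0 carry 1
  0+1+1 = 0 carry 1
  0+1+1 = 0 carry 1
  1+1+1 = 1 carry 1
  0+1+1 = 0 carry 1
  1+1+1 = 1 carry 1
  final carry 1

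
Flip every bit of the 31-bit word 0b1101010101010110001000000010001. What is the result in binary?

0b0010101010101001110111111101110

Invert each bit: 1101010101010110001000000010001 → 0010101010101001110111111101110.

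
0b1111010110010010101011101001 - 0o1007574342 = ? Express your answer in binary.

0o1007574342 = 0b1000000111101111100011100010 in binary.
Subtract column by column in base 2:
  1-0 → 1
  0-1 → 1 (borrow)
  0-0-1 → 1 (borrow)
  1-0-1 → 0
  0-0 → 0
  1-1 → 0
  1-1 → 0
  1-1 → 0
  0-0 → 0
  1-0 → 1
  0-0 → 0
  1-1 → 0
  0-1 → 1 (borrow)
  1-1-1 → 1 (borrow)
  0-1-1 → 0 (borrow)
  0-1-1 → 0 (borrow)
  1-0-1 → 0
  0-1 → 1 (borrow)
  0-1-1 → 0 (borrow)
  1-1-1 → 1 (borrow)
  1-1-1 → 1 (borrow)
  0-0-1 → 1 (borrow)
  1-0-1 → 0
  0-0 → 0
  1-0 → 1
  1-0 → 1
  1-0 → 1
  1-1 → 0

0b111001110100011001000000111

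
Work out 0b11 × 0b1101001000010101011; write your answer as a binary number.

0b100111011001000000001

Multiply each base-2 digit by 3, carrying:
  1×3 = 3 → write 1 carry 1
  1×3+1 = 4 → write 0 carry 2
  0×3+2 = 2 → write 0 carry 1
  1×3+1 = 4 → write 0 carry 2
  0×3+2 = 2 → write 0 carry 1
  1×3+1 = 4 → write 0 carry 2
  0×3+2 = 2 → write 0 carry 1
  1×3+1 = 4 → write 0 carry 2
  0×3+2 = 2 → write 0 carry 1
  0×3+1 = 1 → write 1
  0×3 = 0 → write 0
  0×3 = 0 → write 0
  1×3 = 3 → write 1 carry 1
  0×3+1 = 1 → write 1
  0×3 = 0 → write 0
  1×3 = 3 → write 1 carry 1
  0×3+1 = 1 → write 1
  1×3 = 3 → write 1 carry 1
  1×3+1 = 4 → write 0 carry 2
  remaining carry: 10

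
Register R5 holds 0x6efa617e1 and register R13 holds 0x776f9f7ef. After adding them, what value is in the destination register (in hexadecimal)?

0xe66a00fd0

Add column by column in base 16, right to left:
  1+f = 0 carry 1
  e+e+1 = d carry 1
  7+7+1 = f
  1+f = 0 carry 1
  6+9+1 = 0 carry 1
  a+f+1 = a carry 1
  f+6+1 = 6 carry 1
  e+7+1 = 6 carry 1
  6+7+1 = e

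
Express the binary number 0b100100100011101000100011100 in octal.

Group the bits in threes: 100 100 100 011 101 000 100 011 100 → 444350434.

0o444350434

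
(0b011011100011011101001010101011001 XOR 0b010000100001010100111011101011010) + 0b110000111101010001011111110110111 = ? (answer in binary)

First 0b011011100011011101001010101011001 XOR 0b010000100001010100111011101011010 = 0b001011000010001001110001000000011.
Add column by column in base 2, right to left:
  1+1 = 0 carry 1
  1+1+1 = 1 carry 1
  0+1+1 = 0 carry 1
  0+0+1 = 1
  0+1 = 1
  0+1 = 1
  0+0 = 0
  0+1 = 1
  0+1 = 1
  1+1 = 0 carry 1
  0+1+1 = 0 carry 1
  0+1+1 = 0 carry 1
  0+1+1 = 0 carry 1
  1+1+1 = 1 carry 1
  1+0+1 = 0 carry 1
  1+1+1 = 1 carry 1
  0+0+1 = 1
  0+0 = 0
  1+0 = 1
  0+1 = 1
  0+0 = 0
  0+1 = 1
  1+0 = 1
  0+1 = 1
  0+1 = 1
  0+1 = 1
  0+1 = 1
  1+0 = 1
  1+0 = 1
  0+0 = 0
  1+0 = 1
  0+1 = 1
  0+1 = 1

0b111011111111011011010000110111010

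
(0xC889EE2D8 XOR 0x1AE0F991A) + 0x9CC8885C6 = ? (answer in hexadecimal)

First 0xC889EE2D8 XOR 0x1AE0F991A = 0xD26917BC2.
Add column by column in base 16, right to left:
  2+6 = 8
  C+C = 8 carry 1
  B+5+1 = 1 carry 1
  7+8+1 = 0 carry 1
  1+8+1 = A
  9+8 = 1 carry 1
  6+C+1 = 3 carry 1
  2+C+1 = F
  D+9 = 6 carry 1
  final carry 1

0x16F31A0188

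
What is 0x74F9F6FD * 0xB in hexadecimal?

0x506BD9CDF

Multiply each base-16 digit by 11, carrying:
  D×11 = 143 → write F carry 8
  F×11+8 = 173 → write D carry 10
  6×11+10 = 76 → write C carry 4
  F×11+4 = 169 → write 9 carry 10
  9×11+10 = 109 → write D carry 6
  F×11+6 = 171 → write B carry 10
  4×11+10 = 54 → write 6 carry 3
  7×11+3 = 80 → write 0 carry 5
  remaining carry: 5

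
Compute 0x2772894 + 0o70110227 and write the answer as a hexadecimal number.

0x357B92B

0o70110227 = 0xE09097 in hexadecimal.
Add column by column in base 16, right to left:
  4+7 = B
  9+9 = 2 carry 1
  8+0+1 = 9
  2+9 = B
  7+0 = 7
  7+E = 5 carry 1
  2+0+1 = 3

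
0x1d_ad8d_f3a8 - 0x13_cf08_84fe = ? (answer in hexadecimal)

0x9de856eaa

Subtract column by column in base 16:
  8-e → a (borrow)
  a-f-1 → a (borrow)
  3-4-1 → e (borrow)
  f-8-1 → 6
  d-8 → 5
  8-0 → 8
  d-f → e (borrow)
  a-c-1 → d (borrow)
  d-3-1 → 9
  1-1 → 0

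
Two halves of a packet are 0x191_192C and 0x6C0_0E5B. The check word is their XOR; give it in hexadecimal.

0x7511777

XOR each hex digit independently (no carries):
  1^6=7, 9^C=5, 1^0=1, 1^0=1, 9^E=7, 2^5=7, C^B=7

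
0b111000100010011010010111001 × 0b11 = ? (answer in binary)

0b10101001100111001111000101011

Multiply each base-2 digit by 3, carrying:
  1×3 = 3 → write 1 carry 1
  0×3+1 = 1 → write 1
  0×3 = 0 → write 0
  1×3 = 3 → write 1 carry 1
  1×3+1 = 4 → write 0 carry 2
  1×3+2 = 5 → write 1 carry 2
  0×3+2 = 2 → write 0 carry 1
  1×3+1 = 4 → write 0 carry 2
  0×3+2 = 2 → write 0 carry 1
  0×3+1 = 1 → write 1
  1×3 = 3 → write 1 carry 1
  0×3+1 = 1 → write 1
  1×3 = 3 → write 1 carry 1
  1×3+1 = 4 → write 0 carry 2
  0×3+2 = 2 → write 0 carry 1
  0×3+1 = 1 → write 1
  1×3 = 3 → write 1 carry 1
  0×3+1 = 1 → write 1
  0×3 = 0 → write 0
  0×3 = 0 → write 0
  1×3 = 3 → write 1 carry 1
  0×3+1 = 1 → write 1
  0×3 = 0 → write 0
  0×3 = 0 → write 0
  1×3 = 3 → write 1 carry 1
  1×3+1 = 4 → write 0 carry 2
  1×3+2 = 5 → write 1 carry 2
  remaining carry: 10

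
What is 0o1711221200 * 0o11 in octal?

0o21023433200

Multiply each base-8 digit by 9, carrying:
  0×9 = 0 → write 0
  0×9 = 0 → write 0
  2×9 = 18 → write 2 carry 2
  1×9+2 = 11 → write 3 carry 1
  2×9+1 = 19 → write 3 carry 2
  2×9+2 = 20 → write 4 carry 2
  1×9+2 = 11 → write 3 carry 1
  1×9+1 = 10 → write 2 carry 1
  7×9+1 = 64 → write 0 carry 8
  1×9+8 = 17 → write 1 carry 2
  remaining carry: 2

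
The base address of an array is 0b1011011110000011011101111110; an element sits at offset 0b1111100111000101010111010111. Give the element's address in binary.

Add column by column in base 2, right to left:
  0+1 = 1
  1+1 = 0 carry 1
  1+1+1 = 1 carry 1
  1+0+1 = 0 carry 1
  1+1+1 = 1 carry 1
  1+0+1 = 0 carry 1
  1+1+1 = 1 carry 1
  0+1+1 = 0 carry 1
  1+1+1 = 1 carry 1
  1+0+1 = 0 carry 1
  1+1+1 = 1 carry 1
  0+0+1 = 1
  1+1 = 0 carry 1
  1+0+1 = 0 carry 1
  0+1+1 = 0 carry 1
  0+0+1 = 1
  0+0 = 0
  0+0 = 0
  0+1 = 1
  1+1 = 0 carry 1
  1+1+1 = 1 carry 1
  1+0+1 = 0 carry 1
  1+0+1 = 0 carry 1
  0+1+1 = 0 carry 1
  1+1+1 = 1 carry 1
  1+1+1 = 1 carry 1
  0+1+1 = 0 carry 1
  1+1+1 = 1 carry 1
  final carry 1

0b11011000101001000110101010101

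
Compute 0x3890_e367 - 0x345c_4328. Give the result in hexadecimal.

0x434a03f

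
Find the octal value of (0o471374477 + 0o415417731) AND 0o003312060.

0o3010020

Add column by column in base 8, right to left:
  7+1 = 0 carry 1
  7+3+1 = 3 carry 1
  4+7+1 = 4 carry 1
  4+7+1 = 4 carry 1
  7+1+1 = 1 carry 1
  3+4+1 = 0 carry 1
  1+5+1 = 7
  7+1 = 0 carry 1
  4+4+1 = 1 carry 1
  final carry 1
Sum = 0o1107014430; now AND with 0o003312060:
  1&0=0, 1&0=0, 0&0=0, 7&3=3, 0&3=0, 1&1=1, 4&2=0, 4&0=0, 3&6=2, 0&0=0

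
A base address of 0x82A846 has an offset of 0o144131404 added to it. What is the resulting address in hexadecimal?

0o144131404 = 0x190B304 in hexadecimal.
Add column by column in base 16, right to left:
  6+4 = A
  4+0 = 4
  8+3 = B
  A+B = 5 carry 1
  2+0+1 = 3
  8+9 = 1 carry 1
  0+1+1 = 2

0x2135B4A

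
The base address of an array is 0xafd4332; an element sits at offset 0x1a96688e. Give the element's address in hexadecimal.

Add column by column in base 16, right to left:
  2+e = 0 carry 1
  3+8+1 = c
  3+8 = b
  4+6 = a
  d+6 = 3 carry 1
  f+9+1 = 9 carry 1
  a+a+1 = 5 carry 1
  0+1+1 = 2

0x2593abc0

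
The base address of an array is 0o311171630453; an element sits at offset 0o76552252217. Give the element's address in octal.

Add column by column in base 8, right to left:
  3+7 = 2 carry 1
  5+1+1 = 7
  4+2 = 6
  0+2 = 2
  3+5 = 0 carry 1
  6+2+1 = 1 carry 1
  1+2+1 = 4
  7+5 = 4 carry 1
  1+5+1 = 7
  1+6 = 7
  1+7 = 0 carry 1
  3+0+1 = 4

0o407744102672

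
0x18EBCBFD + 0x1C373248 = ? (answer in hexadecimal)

0x3522FE45

Add column by column in base 16, right to left:
  D+8 = 5 carry 1
  F+4+1 = 4 carry 1
  B+2+1 = E
  C+3 = F
  B+7 = 2 carry 1
  E+3+1 = 2 carry 1
  8+C+1 = 5 carry 1
  1+1+1 = 3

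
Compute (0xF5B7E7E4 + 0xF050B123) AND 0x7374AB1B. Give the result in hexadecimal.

0x62008903

Add column by column in base 16, right to left:
  4+3 = 7
  E+2 = 0 carry 1
  7+1+1 = 9
  E+B = 9 carry 1
  7+0+1 = 8
  B+5 = 0 carry 1
  5+0+1 = 6
  F+F = E carry 1
  final carry 1
Sum = 0x1E6089907; now AND with 0x7374AB1B:
  1&0=0, E&7=6, 6&3=2, 0&7=0, 8&4=0, 9&A=8, 9&B=9, 0&1=0, 7&B=3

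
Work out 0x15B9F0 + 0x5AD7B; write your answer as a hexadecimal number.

0x1B676B

Add column by column in base 16, right to left:
  0+B = B
  F+7 = 6 carry 1
  9+D+1 = 7 carry 1
  B+A+1 = 6 carry 1
  5+5+1 = B
  1+0 = 1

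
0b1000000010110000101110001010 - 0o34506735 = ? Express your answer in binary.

0b111100110000111110110101101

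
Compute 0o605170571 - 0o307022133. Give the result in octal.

0o276146436

Subtract column by column in base 8:
  1-3 → 6 (borrow)
  7-3-1 → 3
  5-1 → 4
  0-2 → 6 (borrow)
  7-2-1 → 4
  1-0 → 1
  5-7 → 6 (borrow)
  0-0-1 → 7 (borrow)
  6-3-1 → 2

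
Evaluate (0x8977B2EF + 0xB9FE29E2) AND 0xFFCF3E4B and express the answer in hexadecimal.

Add column by column in base 16, right to left:
  F+2 = 1 carry 1
  E+E+1 = D carry 1
  2+9+1 = C
  B+2 = D
  7+E = 5 carry 1
  7+F+1 = 7 carry 1
  9+9+1 = 3 carry 1
  8+B+1 = 4 carry 1
  final carry 1
Sum = 0x14375DCD1; now AND with 0xFFCF3E4B:
  1&0=0, 4&F=4, 3&F=3, 7&C=4, 5&F=5, D&3=1, C&E=C, D&4=4, 1&B=1

0x43451C41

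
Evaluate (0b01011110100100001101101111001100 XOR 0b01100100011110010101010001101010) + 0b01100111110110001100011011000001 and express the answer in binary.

0b10100010110000100101011001100111

First 0b01011110100100001101101111001100 XOR 0b01100100011110010101010001101010 = 0b00111010111010011000111110100110.
Add column by column in base 2, right to left:
  0+1 = 1
  1+0 = 1
  1+0 = 1
  0+0 = 0
  0+0 = 0
  1+0 = 1
  0+1 = 1
  1+1 = 0 carry 1
  1+0+1 = 0 carry 1
  1+1+1 = 1 carry 1
  1+1+1 = 1 carry 1
  1+0+1 = 0 carry 1
  0+0+1 = 1
  0+0 = 0
  0+1 = 1
  1+1 = 0 carry 1
  1+0+1 = 0 carry 1
  0+0+1 = 1
  0+0 = 0
  1+1 = 0 carry 1
  0+1+1 = 0 carry 1
  1+0+1 = 0 carry 1
  1+1+1 = 1 carry 1
  1+1+1 = 1 carry 1
  0+1+1 = 0 carry 1
  1+1+1 = 1 carry 1
  0+1+1 = 0 carry 1
  1+0+1 = 0 carry 1
  1+0+1 = 0 carry 1
  1+1+1 = 1 carry 1
  0+1+1 = 0 carry 1
  final carry 1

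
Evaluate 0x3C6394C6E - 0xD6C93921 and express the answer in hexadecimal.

Subtract column by column in base 16:
  E-1 → D
  6-2 → 4
  C-9 → 3
  4-3 → 1
  9-9 → 0
  3-C → 7 (borrow)
  6-6-1 → F (borrow)
  C-D-1 → E (borrow)
  3-0-1 → 2

0x2EF70134D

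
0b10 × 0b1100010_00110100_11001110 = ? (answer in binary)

Multiply each base-2 digit by 2, carrying:
  0×2 = 0 → write 0
  1×2 = 2 → write 0 carry 1
  1×2+1 = 3 → write 1 carry 1
  1×2+1 = 3 → write 1 carry 1
  0×2+1 = 1 → write 1
  0×2 = 0 → write 0
  1×2 = 2 → write 0 carry 1
  1×2+1 = 3 → write 1 carry 1
  0×2+1 = 1 → write 1
  0×2 = 0 → write 0
  1×2 = 2 → write 0 carry 1
  0×2+1 = 1 → write 1
  1×2 = 2 → write 0 carry 1
  1×2+1 = 3 → write 1 carry 1
  0×2+1 = 1 → write 1
  0×2 = 0 → write 0
  0×2 = 0 → write 0
  1×2 = 2 → write 0 carry 1
  0×2+1 = 1 → write 1
  0×2 = 0 → write 0
  0×2 = 0 → write 0
  1×2 = 2 → write 0 carry 1
  1×2+1 = 3 → write 1 carry 1
  remaining carry: 1

0b110001000110100110011100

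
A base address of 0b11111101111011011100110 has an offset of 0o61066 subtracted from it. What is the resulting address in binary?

0b11111101001010010110000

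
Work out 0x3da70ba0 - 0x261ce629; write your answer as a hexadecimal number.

Subtract column by column in base 16:
  0-9 → 7 (borrow)
  a-2-1 → 7
  b-6 → 5
  0-e → 2 (borrow)
  7-c-1 → a (borrow)
  a-1-1 → 8
  d-6 → 7
  3-2 → 1

0x178a2577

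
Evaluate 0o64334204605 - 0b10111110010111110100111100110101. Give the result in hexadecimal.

0o64334204605 = 0x1a3710985 in hexadecimal.
0b10111110010111110100111100110101 = 0xbe5f4f35 in hexadecimal.
Subtract column by column in base 16:
  5-5 → 0
  8-3 → 5
  9-f → a (borrow)
  0-4-1 → b (borrow)
  1-f-1 → 1 (borrow)
  7-5-1 → 1
  3-e → 5 (borrow)
  a-b-1 → e (borrow)
  1-0-1 → 0

0xe511ba50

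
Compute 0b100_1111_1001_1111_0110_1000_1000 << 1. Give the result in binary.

0b1001111100111110110100010000

Left shift by 1: append 1 zero bit.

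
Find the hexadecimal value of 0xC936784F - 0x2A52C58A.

Subtract column by column in base 16:
  F-A → 5
  4-8 → C (borrow)
  8-5-1 → 2
  7-C → B (borrow)
  6-2-1 → 3
  3-5 → E (borrow)
  9-A-1 → E (borrow)
  C-2-1 → 9

0x9EE3B2C5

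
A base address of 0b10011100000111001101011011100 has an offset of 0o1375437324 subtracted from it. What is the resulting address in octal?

0o743256010

0b10011100000111001101011011100 = 0o2340715334 in octal.
Subtract column by column in base 8:
  4-4 → 0
  3-2 → 1
  3-3 → 0
  5-7 → 6 (borrow)
  1-3-1 → 5 (borrow)
  7-4-1 → 2
  0-5 → 3 (borrow)
  4-7-1 → 4 (borrow)
  3-3-1 → 7 (borrow)
  2-1-1 → 0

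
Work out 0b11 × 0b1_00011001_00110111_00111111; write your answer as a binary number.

0b11010010111010010110111101

Multiply each base-2 digit by 3, carrying:
  1×3 = 3 → write 1 carry 1
  1×3+1 = 4 → write 0 carry 2
  1×3+2 = 5 → write 1 carry 2
  1×3+2 = 5 → write 1 carry 2
  1×3+2 = 5 → write 1 carry 2
  1×3+2 = 5 → write 1 carry 2
  0×3+2 = 2 → write 0 carry 1
  0×3+1 = 1 → write 1
  1×3 = 3 → write 1 carry 1
  1×3+1 = 4 → write 0 carry 2
  1×3+2 = 5 → write 1 carry 2
  0×3+2 = 2 → write 0 carry 1
  1×3+1 = 4 → write 0 carry 2
  1×3+2 = 5 → write 1 carry 2
  0×3+2 = 2 → write 0 carry 1
  0×3+1 = 1 → write 1
  1×3 = 3 → write 1 carry 1
  0×3+1 = 1 → write 1
  0×3 = 0 → write 0
  1×3 = 3 → write 1 carry 1
  1×3+1 = 4 → write 0 carry 2
  0×3+2 = 2 → write 0 carry 1
  0×3+1 = 1 → write 1
  0×3 = 0 → write 0
  1×3 = 3 → write 1 carry 1
  remaining carry: 1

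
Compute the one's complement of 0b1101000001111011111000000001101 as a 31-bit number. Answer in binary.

0b0010111110000100000111111110010

Invert each bit: 1101000001111011111000000001101 → 0010111110000100000111111110010.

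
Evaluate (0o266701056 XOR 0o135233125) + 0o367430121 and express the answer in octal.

0o743162314

First 0o266701056 XOR 0o135233125 = 0o353532173.
Add column by column in base 8, right to left:
  3+1 = 4
  7+2 = 1 carry 1
  1+1+1 = 3
  2+0 = 2
  3+3 = 6
  5+4 = 1 carry 1
  3+7+1 = 3 carry 1
  5+6+1 = 4 carry 1
  3+3+1 = 7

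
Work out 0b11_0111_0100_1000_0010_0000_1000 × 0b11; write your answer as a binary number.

0b1010010111011000011000011000

Multiply each base-2 digit by 3, carrying:
  0×3 = 0 → write 0
  0×3 = 0 → write 0
  0×3 = 0 → write 0
  1×3 = 3 → write 1 carry 1
  0×3+1 = 1 → write 1
  0×3 = 0 → write 0
  0×3 = 0 → write 0
  0×3 = 0 → write 0
  0×3 = 0 → write 0
  1×3 = 3 → write 1 carry 1
  0×3+1 = 1 → write 1
  0×3 = 0 → write 0
  0×3 = 0 → write 0
  0×3 = 0 → write 0
  0×3 = 0 → write 0
  1×3 = 3 → write 1 carry 1
  0×3+1 = 1 → write 1
  0×3 = 0 → write 0
  1×3 = 3 → write 1 carry 1
  0×3+1 = 1 → write 1
  1×3 = 3 → write 1 carry 1
  1×3+1 = 4 → write 0 carry 2
  1×3+2 = 5 → write 1 carry 2
  0×3+2 = 2 → write 0 carry 1
  1×3+1 = 4 → write 0 carry 2
  1×3+2 = 5 → write 1 carry 2
  remaining carry: 10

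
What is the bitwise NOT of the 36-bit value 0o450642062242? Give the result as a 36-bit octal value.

0o327135715535

Each oct digit d becomes 7−d:
  4→3, 5→2, 0→7, 6→1, 4→3, 2→5, 0→7, 6→1, 2→5, 2→5, 4→3, 2→5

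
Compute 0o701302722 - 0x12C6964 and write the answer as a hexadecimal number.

0x5D91C6E

0o701302722 = 0x70585D2 in hexadecimal.
Subtract column by column in base 16:
  2-4 → E (borrow)
  D-6-1 → 6
  5-9 → C (borrow)
  8-6-1 → 1
  5-C → 9 (borrow)
  0-2-1 → D (borrow)
  7-1-1 → 5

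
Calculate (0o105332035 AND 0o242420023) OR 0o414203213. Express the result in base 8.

0o414223233

0o105332035 AND 0o242420023 = 0o000020021.
Then OR with 0o414203213.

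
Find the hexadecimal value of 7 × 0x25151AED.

0x10393BC7B

Multiply each base-16 digit by 7, carrying:
  D×7 = 91 → write B carry 5
  E×7+5 = 103 → write 7 carry 6
  A×7+6 = 76 → write C carry 4
  1×7+4 = 11 → write B
  5×7 = 35 → write 3 carry 2
  1×7+2 = 9 → write 9
  5×7 = 35 → write 3 carry 2
  2×7+2 = 16 → write 0 carry 1
  remaining carry: 1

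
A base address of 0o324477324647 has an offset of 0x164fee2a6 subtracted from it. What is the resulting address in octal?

0o247777543401

0x164fee2a6 = 0o54477561246 in octal.
Subtract column by column in base 8:
  7-6 → 1
  4-4 → 0
  6-2 → 4
  4-1 → 3
  2-6 → 4 (borrow)
  3-5-1 → 5 (borrow)
  7-7-1 → 7 (borrow)
  7-7-1 → 7 (borrow)
  4-4-1 → 7 (borrow)
  4-4-1 → 7 (borrow)
  2-5-1 → 4 (borrow)
  3-0-1 → 2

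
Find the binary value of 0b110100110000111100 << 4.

0b1101001100001111000000

Left shift by 4: append 4 zero bits.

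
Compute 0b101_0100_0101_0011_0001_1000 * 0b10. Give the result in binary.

0b101010001010011000110000

Multiply each base-2 digit by 2, carrying:
  0×2 = 0 → write 0
  0×2 = 0 → write 0
  0×2 = 0 → write 0
  1×2 = 2 → write 0 carry 1
  1×2+1 = 3 → write 1 carry 1
  0×2+1 = 1 → write 1
  0×2 = 0 → write 0
  0×2 = 0 → write 0
  1×2 = 2 → write 0 carry 1
  1×2+1 = 3 → write 1 carry 1
  0×2+1 = 1 → write 1
  0×2 = 0 → write 0
  1×2 = 2 → write 0 carry 1
  0×2+1 = 1 → write 1
  1×2 = 2 → write 0 carry 1
  0×2+1 = 1 → write 1
  0×2 = 0 → write 0
  0×2 = 0 → write 0
  1×2 = 2 → write 0 carry 1
  0×2+1 = 1 → write 1
  1×2 = 2 → write 0 carry 1
  0×2+1 = 1 → write 1
  1×2 = 2 → write 0 carry 1
  remaining carry: 1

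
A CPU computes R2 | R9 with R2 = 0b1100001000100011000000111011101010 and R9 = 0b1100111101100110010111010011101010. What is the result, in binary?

0b1100111101100111010111111011101010

OR bit by bit (1 where either bit is 1):
  1100001000100011000000111011101010
| 1100111101100110010111010011101010
= 1100111101100111010111111011101010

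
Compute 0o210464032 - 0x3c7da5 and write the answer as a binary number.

0o210464032 = 0b10001000100110100000011010 in binary.
0x3c7da5 = 0b1111000111110110100101 in binary.
Subtract column by column in base 2:
  0-1 → 1 (borrow)
  1-0-1 → 0
  0-1 → 1 (borrow)
  1-0-1 → 0
  1-0 → 1
  0-1 → 1 (borrow)
  0-0-1 → 1 (borrow)
  0-1-1 → 0 (borrow)
  0-1-1 → 0 (borrow)
  0-0-1 → 1 (borrow)
  0-1-1 → 0 (borrow)
  1-1-1 → 1 (borrow)
  0-1-1 → 0 (borrow)
  1-1-1 → 1 (borrow)
  1-1-1 → 1 (borrow)
  0-0-1 → 1 (borrow)
  0-0-1 → 1 (borrow)
  1-0-1 → 0
  0-1 → 1 (borrow)
  0-1-1 → 0 (borrow)
  0-1-1 → 0 (borrow)
  1-1-1 → 1 (borrow)
  0-0-1 → 1 (borrow)
  0-0-1 → 1 (borrow)
  0-0-1 → 1 (borrow)
  1-0-1 → 0

0b1111001011110101001110101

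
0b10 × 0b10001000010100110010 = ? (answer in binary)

0b100010000101001100100

Multiply each base-2 digit by 2, carrying:
  0×2 = 0 → write 0
  1×2 = 2 → write 0 carry 1
  0×2+1 = 1 → write 1
  0×2 = 0 → write 0
  1×2 = 2 → write 0 carry 1
  1×2+1 = 3 → write 1 carry 1
  0×2+1 = 1 → write 1
  0×2 = 0 → write 0
  1×2 = 2 → write 0 carry 1
  0×2+1 = 1 → write 1
  1×2 = 2 → write 0 carry 1
  0×2+1 = 1 → write 1
  0×2 = 0 → write 0
  0×2 = 0 → write 0
  0×2 = 0 → write 0
  1×2 = 2 → write 0 carry 1
  0×2+1 = 1 → write 1
  0×2 = 0 → write 0
  0×2 = 0 → write 0
  1×2 = 2 → write 0 carry 1
  remaining carry: 1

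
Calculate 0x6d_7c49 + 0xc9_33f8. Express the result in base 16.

0x136b041

Add column by column in base 16, right to left:
  9+8 = 1 carry 1
  4+f+1 = 4 carry 1
  c+3+1 = 0 carry 1
  7+3+1 = b
  d+9 = 6 carry 1
  6+c+1 = 3 carry 1
  final carry 1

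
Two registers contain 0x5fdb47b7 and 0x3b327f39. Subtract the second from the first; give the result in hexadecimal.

Subtract column by column in base 16:
  7-9 → e (borrow)
  b-3-1 → 7
  7-f → 8 (borrow)
  4-7-1 → c (borrow)
  b-2-1 → 8
  d-3 → a
  f-b → 4
  5-3 → 2

0x24a8c87e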